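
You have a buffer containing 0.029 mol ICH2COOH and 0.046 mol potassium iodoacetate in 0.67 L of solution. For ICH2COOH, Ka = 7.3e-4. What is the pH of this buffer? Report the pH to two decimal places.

pKa = −log(7.3 × 10^-4) = 3.137
pH = pKa + log([A⁻]/[HA]) = 3.137 + log(0.046/0.029)
pH = 3.137 + (+0.200) = 3.34

pH = 3.34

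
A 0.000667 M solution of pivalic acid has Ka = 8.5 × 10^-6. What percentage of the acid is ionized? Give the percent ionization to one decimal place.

10.7%

(CH3)3CCOOH ⇌ (CH3)3CCOO- + H+; let x = [H+] at equilibrium.
Solve x² + 8.5e-06x − 5.67e-09 = 0 → x = 7.12 × 10^-5 M
Fraction ionized = 7.12 × 10^-5 / 0.000667 = 0.1067 → 10.7%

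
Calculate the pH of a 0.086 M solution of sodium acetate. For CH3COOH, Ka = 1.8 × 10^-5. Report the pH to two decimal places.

pH = 8.84

CH3COO- is the conjugate base of the weak acid CH3COOH.
Kb = Kw/Ka = 1.0×10^-14 / 1.8 × 10^-5 = 5.56 × 10^-10
Kb = [OH-]²/(0.086 − [OH-]) = 5.56 × 10^-10
Since Kb ≪ C₀, [OH-] ≈ √(Kb·C₀) = 6.91 × 10^-6 M.
pOH = 5.16, so pH = 14.00 − pOH = 8.84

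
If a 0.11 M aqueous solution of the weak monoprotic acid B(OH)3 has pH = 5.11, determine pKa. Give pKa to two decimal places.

pKa = 9.26

[H+] = 10^(-5.11) = 7.76 × 10^-6 M
At equilibrium [HA] = 0.11 − 7.76 × 10^-6 = 1.10 × 10^-1 M
Ka = [H+][A-]/[HA] = (7.76 × 10^-6)² / 1.10 × 10^-1 = 5.47 × 10^-10
pKa = -log(5.47 × 10^-10) = 9.26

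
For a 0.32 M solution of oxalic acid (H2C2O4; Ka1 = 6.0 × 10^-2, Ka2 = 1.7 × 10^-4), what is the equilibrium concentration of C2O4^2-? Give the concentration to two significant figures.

First ionization gives [H+] ≈ [HC2O4-] = 1.12 × 10^-1 M.
Second step: Ka2 = [H+][C2O4^2-]/[HC2O4-] ≈ [C2O4^2-] (since [H+] ≈ [HC2O4-]).
So [C2O4^2-] ≈ Ka2.

1.7 × 10^-4 M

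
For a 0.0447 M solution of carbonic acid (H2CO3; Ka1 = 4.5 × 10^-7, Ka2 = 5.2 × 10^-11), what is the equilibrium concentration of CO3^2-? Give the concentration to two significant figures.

5.2 × 10^-11 M

First ionization gives [H+] ≈ [HCO3-] = 1.42 × 10^-4 M.
Second step: Ka2 = [H+][CO3^2-]/[HCO3-] ≈ [CO3^2-] (since [H+] ≈ [HCO3-]).
So [CO3^2-] ≈ Ka2.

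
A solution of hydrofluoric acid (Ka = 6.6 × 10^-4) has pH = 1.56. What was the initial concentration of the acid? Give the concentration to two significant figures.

C₀ = 1.2 M

[H+] = 10^(-1.56) = 2.75 × 10^-2 M = x
Ka = x²/(C₀ − x) ⇒ C₀ = x + x²/Ka
C₀ = 2.75 × 10^-2 + (2.75 × 10^-2)²/(6.6 × 10^-4) = 1.17 M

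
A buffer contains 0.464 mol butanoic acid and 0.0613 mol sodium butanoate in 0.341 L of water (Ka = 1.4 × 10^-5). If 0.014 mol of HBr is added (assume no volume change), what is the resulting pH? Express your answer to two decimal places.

After neutralization: n(CH3(CH2)2COOH) = 0.478 mol, n(CH3(CH2)2COO-) = 0.0473 mol.
pKa = −log(1.4 × 10^-5) = 4.854
pH = pKa + log([A⁻]/[HA]) = 4.854 + log(0.0473/0.478) = 4.854 -1.005

pH = 3.85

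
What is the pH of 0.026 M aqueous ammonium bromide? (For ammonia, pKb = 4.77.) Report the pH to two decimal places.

pH = 5.41

NH4+ is the conjugate acid of the weak base NH3.
Kb = 10^(−4.77) = 1.70 × 10^-5
Ka = Kw/Kb = 1.0×10^-14 / 1.70 × 10^-5 = 5.88 × 10^-10
Ka = [H+]²/(0.026 − [H+]) = 5.88 × 10^-10
Since Ka ≪ C₀, [H+] ≈ √(Ka·C₀) = 3.91 × 10^-6 M.
([H+]/C₀ = 0.015% < 5%, so the approximation holds.)
pH = −log(3.91 × 10^-6) = 5.41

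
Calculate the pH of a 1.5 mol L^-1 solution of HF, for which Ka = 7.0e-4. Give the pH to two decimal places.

pH = 1.49

HF ⇌ F- + H+
Let x = [H+] at equilibrium. Ka = x²/(1.5 − x).
Since Ka ≪ C₀, x ≈ √(Ka·C₀) = 3.24 × 10^-2 M.
pH = −log[H+] = −log(3.24 × 10^-2) = 1.49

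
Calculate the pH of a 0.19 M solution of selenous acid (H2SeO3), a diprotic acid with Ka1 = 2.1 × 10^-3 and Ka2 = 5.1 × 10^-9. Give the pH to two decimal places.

pH = 1.72

Ka1 ≫ Ka2, so treat the first dissociation as the only significant source of H+.
Ka1 = x²/(0.19 − x) = 2.1 × 10^-3
Solving the quadratic: x = (−Ka1 + √(Ka1² + 4·Ka1·C₀))/2 = 1.90 × 10^-2 M
pH = −log(1.90 × 10^-2) = 1.72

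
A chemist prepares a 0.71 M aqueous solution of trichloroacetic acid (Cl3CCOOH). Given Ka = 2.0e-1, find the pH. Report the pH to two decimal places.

Cl3CCOOH ⇌ Cl3CCOO- + H+
Ka = x²/(0.71 − x) = 2.0 × 10^-1
x is not negligible relative to C₀; solve x² + 0.2·x − 0.142 = 0.
x = (−Ka + √(Ka² + 4·Ka·C₀))/2 = 2.90 × 10^-1 M
pH = −log[H+] = −log(2.90 × 10^-1) = 0.54

pH = 0.54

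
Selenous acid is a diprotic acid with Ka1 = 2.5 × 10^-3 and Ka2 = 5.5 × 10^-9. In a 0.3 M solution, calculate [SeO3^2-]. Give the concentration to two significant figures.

5.5 × 10^-9 M

First ionization gives [H+] ≈ [HSeO3-] = 2.62 × 10^-2 M.
Second step: Ka2 = [H+][SeO3^2-]/[HSeO3-] ≈ [SeO3^2-] (since [H+] ≈ [HSeO3-]).
So [SeO3^2-] ≈ Ka2.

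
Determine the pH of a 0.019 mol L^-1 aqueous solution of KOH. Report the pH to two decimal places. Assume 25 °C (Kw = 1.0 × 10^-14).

KOH is a strong base; [OH-] = 0.019 M.
pOH = -log(0.019) = 1.72
pH = 14.00 - 1.72 = 12.28

pH = 12.28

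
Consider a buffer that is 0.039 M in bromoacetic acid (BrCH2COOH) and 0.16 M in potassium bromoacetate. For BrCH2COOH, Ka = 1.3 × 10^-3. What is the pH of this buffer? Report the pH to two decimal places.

pKa = −log(1.3 × 10^-3) = 2.886
Henderson–Hasselbalch: pH = pKa + log([BrCH2COO-]/[BrCH2COOH]) = 2.886 + log(0.16/0.039)
pH = 2.886 + (+0.613) = 3.50

pH = 3.50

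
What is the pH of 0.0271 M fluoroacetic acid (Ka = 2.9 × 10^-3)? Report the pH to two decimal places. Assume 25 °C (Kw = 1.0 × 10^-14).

FCH2COOH ⇌ FCH2COO- + H+
Ka = x²/(0.0271 − x) = 2.9 × 10^-3
Here C₀/Ka ≈ 9.34, so the small-x approximation fails. Use the quadratic:
x = [−0.0029 + √(0.0029² + 0.000314)]/2 = 7.53 × 10^-3 M
pH = −log(7.53 × 10^-3) = 2.12

pH = 2.12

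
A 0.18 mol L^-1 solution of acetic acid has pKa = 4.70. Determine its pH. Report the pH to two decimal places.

CH3COOH ⇌ CH3COO- + H+
Ka = 10^(−4.70) = 2.00 × 10^-5
Let x = [H+] at equilibrium. Ka = x²/(0.18 − x).
Neglecting x in the denominator: x = √(2.00 × 10^-5 × 0.18) = 1.90 × 10^-3 M
pH = −log[H+] = −log(1.90 × 10^-3) = 2.72

pH = 2.72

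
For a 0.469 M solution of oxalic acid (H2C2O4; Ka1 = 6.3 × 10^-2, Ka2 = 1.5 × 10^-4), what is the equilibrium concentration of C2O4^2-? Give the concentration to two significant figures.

1.5 × 10^-4 M

First ionization gives [H+] ≈ [HC2O4-] = 1.43 × 10^-1 M.
Second step: Ka2 = [H+][C2O4^2-]/[HC2O4-] ≈ [C2O4^2-] (since [H+] ≈ [HC2O4-]).
So [C2O4^2-] ≈ Ka2.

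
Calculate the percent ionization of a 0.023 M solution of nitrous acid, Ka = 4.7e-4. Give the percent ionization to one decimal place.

13.3%

HNO2 ⇌ NO2- + H+; let x = [H+] at equilibrium.
Solve x² + 0.00047x − 1.08e-05 = 0 → x = 3.06 × 10^-3 M
Fraction ionized = 3.06 × 10^-3 / 0.023 = 0.1330 → 13.3%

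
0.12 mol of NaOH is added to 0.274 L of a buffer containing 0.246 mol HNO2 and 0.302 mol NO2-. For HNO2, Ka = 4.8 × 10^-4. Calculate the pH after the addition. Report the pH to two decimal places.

After neutralization: n(HNO2) = 0.126 mol, n(NO2-) = 0.422 mol.
pKa = −log(4.8 × 10^-4) = 3.319
pH = pKa + log([A⁻]/[HA]) = 3.319 + log(0.422/0.126) = 3.319 +0.525

pH = 3.84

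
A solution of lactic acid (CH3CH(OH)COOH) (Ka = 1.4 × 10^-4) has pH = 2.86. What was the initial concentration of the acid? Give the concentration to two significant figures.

C₀ = 1.5 × 10^-2 M

[H+] = 10^(-2.86) = 1.38 × 10^-3 M = x
Ka = x²/(C₀ − x) ⇒ C₀ = x + x²/Ka
C₀ = 1.38 × 10^-3 + (1.38 × 10^-3)²/(1.4 × 10^-4) = 1.50 × 10^-2 M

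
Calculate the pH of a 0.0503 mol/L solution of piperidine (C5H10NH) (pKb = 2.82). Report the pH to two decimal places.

C5H10NH + H2O ⇌ C5H10NH2+ + OH-
Kb = 10^(−2.82) = 1.51 × 10^-3
Let x = [OH-] at equilibrium. Kb = x²/(0.0503 − x).
x is not negligible relative to C₀; solve x² + 0.00151·x − 7.6e-05 = 0.
x = (−Kb + √(Kb² + 4·Kb·C₀))/2 = 7.99 × 10^-3 M
pOH = −log(7.99 × 10^-3) = 2.10; pH = 14.00 − 2.10 = 11.90

pH = 11.90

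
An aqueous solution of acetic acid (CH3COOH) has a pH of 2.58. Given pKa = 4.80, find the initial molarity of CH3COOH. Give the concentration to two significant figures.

C₀ = 4.4 × 10^-1 M

[H+] = 10^(-2.58) = 2.63 × 10^-3 M = x
Ka = 10^(−4.80) = 1.58 × 10^-5
Ka = x²/(C₀ − x) ⇒ C₀ = x + x²/Ka
C₀ = 2.63 × 10^-3 + (2.63 × 10^-3)²/(1.58 × 10^-5) = 4.40 × 10^-1 M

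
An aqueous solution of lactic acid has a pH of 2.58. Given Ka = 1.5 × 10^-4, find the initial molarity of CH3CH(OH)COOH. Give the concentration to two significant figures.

[H+] = 10^(-2.58) = 2.63 × 10^-3 M = x
Ka = x²/(C₀ − x) ⇒ C₀ = x + x²/Ka
C₀ = 2.63 × 10^-3 + (2.63 × 10^-3)²/(1.5 × 10^-4) = 4.87 × 10^-2 M

C₀ = 4.9 × 10^-2 M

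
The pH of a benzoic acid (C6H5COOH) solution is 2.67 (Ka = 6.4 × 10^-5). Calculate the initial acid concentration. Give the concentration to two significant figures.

C₀ = 7.4 × 10^-2 M

[H+] = 10^(-2.67) = 2.14 × 10^-3 M = x
Ka = x²/(C₀ − x) ⇒ C₀ = x + x²/Ka
C₀ = 2.14 × 10^-3 + (2.14 × 10^-3)²/(6.4 × 10^-5) = 7.37 × 10^-2 M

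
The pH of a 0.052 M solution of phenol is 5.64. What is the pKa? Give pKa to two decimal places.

pKa = 10.00

[H+] = 10^(-5.64) = 2.29 × 10^-6 M
At equilibrium [HA] = 0.052 − 2.29 × 10^-6 = 5.20 × 10^-2 M
Ka = [H+][A-]/[HA] = (2.29 × 10^-6)² / 5.20 × 10^-2 = 1.01 × 10^-10
pKa = -log(1.01 × 10^-10) = 10.00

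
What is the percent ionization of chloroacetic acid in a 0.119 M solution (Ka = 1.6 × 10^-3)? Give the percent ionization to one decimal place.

10.9%

ClCH2COOH ⇌ ClCH2COO- + H+; let x = [H+] at equilibrium.
Ka = x²/(C₀ − x); solving the quadratic gives x = 1.30 × 10^-2 M.
Fraction ionized = 1.30 × 10^-2 / 0.119 = 0.1092 → 10.9%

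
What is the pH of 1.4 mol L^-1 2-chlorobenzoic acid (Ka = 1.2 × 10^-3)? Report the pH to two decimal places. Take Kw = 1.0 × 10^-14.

pH = 1.39

ClC6H4COOH ⇌ ClC6H4COO- + H+
Let x = [H+] at equilibrium. Ka = x²/(1.4 − x).
Since Ka ≪ C₀, x ≈ √(Ka·C₀) = 4.10 × 10^-2 M.
(x/C₀ = 2.9% < 5%, so the approximation holds.)
pH = −log[H+] = −log(4.10 × 10^-2) = 1.39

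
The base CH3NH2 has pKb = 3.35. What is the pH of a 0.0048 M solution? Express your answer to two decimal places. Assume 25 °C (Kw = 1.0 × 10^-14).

CH3NH2 + H2O ⇌ CH3NH3+ + OH-
Kb = 10^(−3.35) = 4.47 × 10^-4
Kb = [OH-]²/(0.0048 − [OH-]) = 4.47 × 10^-4
The 5% rule fails; solving [OH-]² + Kb·[OH-] − Kb·C₀ = 0 exactly:
[OH-] = [−0.000447 + √(0.000447² + 8.58e-06)]/2 = 1.26 × 10^-3 M
pOH = −log(1.26 × 10^-3) = 2.90; pH = 14.00 − 2.90 = 11.10

pH = 11.10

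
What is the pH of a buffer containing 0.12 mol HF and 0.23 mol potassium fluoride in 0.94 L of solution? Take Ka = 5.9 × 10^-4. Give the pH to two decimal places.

pH = 3.51

pKa = −log(5.9 × 10^-4) = 3.229
Using pH = pKa + log([base]/[acid]) with [base]/[acid] = 0.23/0.12:
pH = 3.229 + (+0.283) = 3.51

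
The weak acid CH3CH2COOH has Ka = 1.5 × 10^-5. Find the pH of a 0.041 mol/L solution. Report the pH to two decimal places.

CH3CH2COOH ⇌ CH3CH2COO- + H+
Ka = x²/(0.041 − x) = 1.5 × 10^-5
Neglecting x in the denominator: x = √(1.5 × 10^-5 × 0.041) = 7.84 × 10^-4 M
Check: 1.9% ionized — well under 5%, approximation valid.
pH = −log(7.84 × 10^-4) = 3.11

pH = 3.11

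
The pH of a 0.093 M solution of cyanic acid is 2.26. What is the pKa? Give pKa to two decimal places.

pKa = 3.46

[H+] = 10^(-2.26) = 5.50 × 10^-3 M
At equilibrium [HA] = 0.093 − 5.50 × 10^-3 = 8.75 × 10^-2 M
Ka = [H+][A-]/[HA] = (5.50 × 10^-3)² / 8.75 × 10^-2 = 3.46 × 10^-4
pKa = -log(3.46 × 10^-4) = 3.46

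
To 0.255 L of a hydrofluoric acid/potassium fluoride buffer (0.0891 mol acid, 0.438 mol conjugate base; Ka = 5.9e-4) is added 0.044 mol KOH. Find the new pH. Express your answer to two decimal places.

pH = 4.26

After neutralization: n(HF) = 0.0451 mol, n(F-) = 0.482 mol.
pKa = −log(5.9 × 10^-4) = 3.229
pH = pKa + log([A⁻]/[HA]) = 3.229 + log(0.482/0.0451) = 3.229 +1.029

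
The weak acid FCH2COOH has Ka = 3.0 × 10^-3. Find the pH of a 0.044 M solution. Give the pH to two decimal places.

FCH2COOH ⇌ FCH2COO- + H+
Let x = [H+] at equilibrium. Ka = x²/(0.044 − x).
The 5% rule fails; solving x² + Ka·x − Ka·C₀ = 0 exactly:
x = [−0.003 + √(0.003² + 0.000528)]/2 = 1.01 × 10^-2 M
pH = −log(1.01 × 10^-2) = 2.00

pH = 2.00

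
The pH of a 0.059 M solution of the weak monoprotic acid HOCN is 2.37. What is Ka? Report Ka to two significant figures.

Ka = 3.3 × 10^-4

[H+] = 10^(-2.37) = 4.27 × 10^-3 M
At equilibrium [HA] = 0.059 − 4.27 × 10^-3 = 5.47 × 10^-2 M
Ka = [H+][A-]/[HA] = (4.27 × 10^-3)² / 5.47 × 10^-2 = 3.3 × 10^-4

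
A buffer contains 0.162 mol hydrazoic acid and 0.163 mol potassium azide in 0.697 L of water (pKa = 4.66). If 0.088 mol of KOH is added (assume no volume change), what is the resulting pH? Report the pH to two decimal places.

pH = 5.19

OH- converts HN3 to N3-: HN3 → 0.074 mol, N3- → 0.251 mol.
pH = pKa + log([A⁻]/[HA]) = 4.66 + log(0.251/0.074) = 4.66 +0.530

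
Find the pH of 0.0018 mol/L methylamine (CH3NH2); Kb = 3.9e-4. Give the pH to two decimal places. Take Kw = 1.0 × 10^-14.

CH3NH2 + H2O ⇌ CH3NH3+ + OH-
Kb = [OH-]²/(0.0018 − [OH-]) = 3.9 × 10^-4
The 5% rule fails; solving [OH-]² + Kb·[OH-] − Kb·C₀ = 0 exactly:
[OH-] = (−Kb + √(Kb² + 4·Kb·C₀))/2 = 6.65 × 10^-4 M
pOH = 3.18, so pH = 14.00 − pOH = 10.82

pH = 10.82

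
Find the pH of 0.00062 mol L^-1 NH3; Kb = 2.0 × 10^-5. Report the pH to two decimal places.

pH = 10.01

NH3 + H2O ⇌ NH4+ + OH-
Let x = [OH-] at equilibrium. Kb = x²/(0.00062 − x).
Here C₀/Kb ≈ 31, so the small-x approximation fails. Use the quadratic:
x = (−Kb + √(Kb² + 4·Kb·C₀))/2 = 1.02 × 10^-4 M
pOH = −log(1.02 × 10^-4) = 3.99; pH = 14.00 − 3.99 = 10.01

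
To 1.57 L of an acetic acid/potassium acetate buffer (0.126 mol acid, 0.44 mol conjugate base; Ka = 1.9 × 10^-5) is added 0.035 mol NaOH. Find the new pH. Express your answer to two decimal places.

OH- converts CH3COOH to CH3COO-: CH3COOH → 0.091 mol, CH3COO- → 0.475 mol.
pKa = −log(1.9 × 10^-5) = 4.721
Henderson–Hasselbalch with mole ratio 0.475/0.091: pH = 4.721 + (+0.718)

pH = 5.44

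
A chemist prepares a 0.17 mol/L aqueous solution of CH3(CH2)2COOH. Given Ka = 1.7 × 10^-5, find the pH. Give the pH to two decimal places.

CH3(CH2)2COOH ⇌ CH3(CH2)2COO- + H+
Ka = [H+]²/(0.17 − [H+]) = 1.7 × 10^-5
Since Ka ≪ C₀, [H+] ≈ √(Ka·C₀) = 1.70 × 10^-3 M.
Check: 1% ionized — well under 5%, approximation valid.
pH = −log(1.70 × 10^-3) = 2.77

pH = 2.77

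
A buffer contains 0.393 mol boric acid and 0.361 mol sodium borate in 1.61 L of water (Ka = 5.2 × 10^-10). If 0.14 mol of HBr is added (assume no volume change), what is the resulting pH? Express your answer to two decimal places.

pH = 8.90

Added H+ converts B(OH)4- to B(OH)3: B(OH)3 → 0.533 mol, B(OH)4- → 0.221 mol.
pKa = −log(5.2 × 10^-10) = 9.284
pH = pKa + log([A⁻]/[HA]) = 9.284 + log(0.221/0.533) = 9.284 -0.382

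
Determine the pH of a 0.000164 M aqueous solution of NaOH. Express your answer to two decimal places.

pH = 10.21

NaOH is a strong base; [OH-] = 0.000164 M.
pOH = -log(0.000164) = 3.79
pH = 14.00 - 3.79 = 10.21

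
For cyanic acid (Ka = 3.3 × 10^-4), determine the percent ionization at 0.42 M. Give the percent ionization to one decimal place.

2.8%

HOCN ⇌ OCN- + H+; let x = [H+] at equilibrium.
x ≈ √(Ka·C₀) = √(3.3 × 10^-4 × 0.42) = 1.18 × 10^-2 M
Fraction ionized = 1.18 × 10^-2 / 0.42 = 0.0281 → 2.8%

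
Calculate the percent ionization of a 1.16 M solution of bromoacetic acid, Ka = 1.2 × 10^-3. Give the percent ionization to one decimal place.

BrCH2COOH ⇌ BrCH2COO- + H+; let x = [H+] at equilibrium.
x ≈ √(Ka·C₀) = √(1.2 × 10^-3 × 1.16) = 3.73 × 10^-2 M
Fraction ionized = 3.73 × 10^-2 / 1.16 = 0.0322 → 3.2%

3.2%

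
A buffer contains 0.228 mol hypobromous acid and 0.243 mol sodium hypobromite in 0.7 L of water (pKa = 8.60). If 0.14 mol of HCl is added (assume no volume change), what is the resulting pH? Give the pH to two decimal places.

pH = 8.05

Added H+ converts OBr- to HOBr: HOBr → 0.368 mol, OBr- → 0.103 mol.
Henderson–Hasselbalch with mole ratio 0.103/0.368: pH = 8.60 + (-0.553)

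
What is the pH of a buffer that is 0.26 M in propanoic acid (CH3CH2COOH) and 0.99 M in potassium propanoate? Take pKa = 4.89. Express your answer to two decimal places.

pH = 5.47

Using pH = pKa + log([base]/[acid]) with [base]/[acid] = 0.99/0.26:
pH = 4.89 + (+0.581) = 5.47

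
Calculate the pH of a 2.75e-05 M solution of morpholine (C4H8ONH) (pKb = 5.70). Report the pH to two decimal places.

pH = 8.81

C4H8ONH + H2O ⇌ C4H8ONH2+ + OH-
Kb = 10^(−5.70) = 2.00 × 10^-6
Kb = [OH-]²/(2.75e-05 − [OH-]) = 2.00 × 10^-6
The 5% rule fails; solving [OH-]² + Kb·[OH-] − Kb·C₀ = 0 exactly:
[OH-] = [−2e-06 + √(2e-06² + 2.2e-10)]/2 = 6.48 × 10^-6 M
pOH = −log(6.48 × 10^-6) = 5.19; pH = 14.00 − 5.19 = 8.81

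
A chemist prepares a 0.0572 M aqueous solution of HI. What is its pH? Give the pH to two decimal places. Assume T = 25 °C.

HI is a strong acid and dissociates completely, so [H+] = 0.0572 M.
pH = -log(0.0572) = 1.24

pH = 1.24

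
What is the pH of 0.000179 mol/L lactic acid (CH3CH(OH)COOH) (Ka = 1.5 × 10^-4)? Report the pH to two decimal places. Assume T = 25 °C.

CH3CH(OH)COOH ⇌ CH3CH(OH)COO- + H+
Let x = [H+] at equilibrium. Ka = x²/(0.000179 − x).
The 5% rule fails; solving x² + Ka·x − Ka·C₀ = 0 exactly:
x = [−0.00015 + √(0.00015² + 1.07e-07)]/2 = 1.05 × 10^-4 M
pH = −log(1.05 × 10^-4) = 3.98

pH = 3.98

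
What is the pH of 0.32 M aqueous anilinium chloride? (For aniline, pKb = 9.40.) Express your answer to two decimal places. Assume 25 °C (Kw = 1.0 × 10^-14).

C6H5NH3+ is the conjugate acid of the weak base C6H5NH2.
Kb = 10^(−9.40) = 3.98 × 10^-10
Ka = Kw/Kb = 1.0×10^-14 / 3.98 × 10^-10 = 2.51 × 10^-5
Let x = [H+] at equilibrium. Ka = x²/(0.32 − x).
Neglecting x in the denominator: x = √(2.51 × 10^-5 × 0.32) = 2.83 × 10^-3 M
Check: 0.89% ionized — well under 5%, approximation valid.
pH = −log(2.83 × 10^-3) = 2.55

pH = 2.55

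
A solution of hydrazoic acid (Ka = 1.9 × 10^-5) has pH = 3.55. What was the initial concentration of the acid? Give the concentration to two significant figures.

[H+] = 10^(-3.55) = 2.82 × 10^-4 M = x
Ka = x²/(C₀ − x) ⇒ C₀ = x + x²/Ka
C₀ = 2.82 × 10^-4 + (2.82 × 10^-4)²/(1.9 × 10^-5) = 4.47 × 10^-3 M

C₀ = 4.5 × 10^-3 M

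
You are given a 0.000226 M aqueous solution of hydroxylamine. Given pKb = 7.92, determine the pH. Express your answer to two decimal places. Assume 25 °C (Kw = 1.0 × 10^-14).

NH2OH + H2O ⇌ NH3OH+ + OH-
Kb = 10^(−7.92) = 1.20 × 10^-8
From the ICE table, Kb = [OH-]²/(0.000226 − [OH-]) = 1.20 × 10^-8.
Assume [OH-] ≪ 0.000226: [OH-] ≈ √(1.20 × 10^-8 × 0.000226) = 1.65 × 10^-6 M
([OH-]/C₀ = 0.73% < 5%, so the approximation holds.)
pOH = −log(1.65 × 10^-6) = 5.78; pH = 14.00 − 5.78 = 8.22

pH = 8.22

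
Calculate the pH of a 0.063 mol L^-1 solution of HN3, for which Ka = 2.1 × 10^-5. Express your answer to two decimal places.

pH = 2.94

HN3 ⇌ N3- + H+
From the ICE table, Ka = [H+]²/(0.063 − [H+]) = 2.1 × 10^-5.
Neglecting [H+] in the denominator: [H+] = √(2.1 × 10^-5 × 0.063) = 1.15 × 10^-3 M
([H+]/C₀ = 1.8% < 5%, so the approximation holds.)
pH = −log(1.15 × 10^-3) = 2.94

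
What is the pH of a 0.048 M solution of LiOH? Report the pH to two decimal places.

LiOH is a strong base; [OH-] = 0.048 M.
pOH = -log(0.048) = 1.32
pH = 14.00 - 1.32 = 12.68

pH = 12.68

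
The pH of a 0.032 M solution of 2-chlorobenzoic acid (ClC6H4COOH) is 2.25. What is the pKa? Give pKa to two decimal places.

[H+] = 10^(-2.25) = 5.62 × 10^-3 M
At equilibrium [HA] = 0.032 − 5.62 × 10^-3 = 2.64 × 10^-2 M
Ka = [H+][A-]/[HA] = (5.62 × 10^-3)² / 2.64 × 10^-2 = 1.20 × 10^-3
pKa = -log(1.20 × 10^-3) = 2.92

pKa = 2.92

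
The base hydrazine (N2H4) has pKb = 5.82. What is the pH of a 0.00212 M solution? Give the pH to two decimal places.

pH = 9.75

N2H4 + H2O ⇌ N2H5+ + OH-
Kb = 10^(−5.82) = 1.51 × 10^-6
Kb = [OH-]²/(0.00212 − [OH-]) = 1.51 × 10^-6
Neglecting [OH-] in the denominator: [OH-] = √(1.51 × 10^-6 × 0.00212) = 5.66 × 10^-5 M
Check: 2.7% ionized — well under 5%, approximation valid.
pOH = 4.25, so pH = 14.00 − pOH = 9.75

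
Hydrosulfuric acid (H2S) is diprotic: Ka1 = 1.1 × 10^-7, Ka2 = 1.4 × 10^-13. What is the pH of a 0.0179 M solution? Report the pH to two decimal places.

pH = 4.35

Since Ka1 ≫ Ka2, the first ionization dominates [H+].
Ka1 = x²/(0.0179 − x) = 1.1 × 10^-7
x ≈ √(1.1 × 10^-7 × 0.0179) = 4.44 × 10^-5 M
pH = −log(4.44 × 10^-5) = 4.35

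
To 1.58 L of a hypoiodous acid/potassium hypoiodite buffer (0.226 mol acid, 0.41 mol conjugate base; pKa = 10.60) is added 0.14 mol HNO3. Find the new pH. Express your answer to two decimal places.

pH = 10.47

After neutralization: n(HOI) = 0.366 mol, n(OI-) = 0.27 mol.
pH = pKa + log([A⁻]/[HA]) = 10.60 + log(0.27/0.366) = 10.60 -0.132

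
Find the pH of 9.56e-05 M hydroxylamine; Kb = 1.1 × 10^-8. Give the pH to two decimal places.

pH = 8.01

NH2OH + H2O ⇌ NH3OH+ + OH-
Kb = [OH-]²/(9.56e-05 − [OH-]) = 1.1 × 10^-8
Since Kb ≪ C₀, [OH-] ≈ √(Kb·C₀) = 1.03 × 10^-6 M.
Check: 1.1% ionized — well under 5%, approximation valid.
pOH = 5.99, so pH = 14.00 − pOH = 8.01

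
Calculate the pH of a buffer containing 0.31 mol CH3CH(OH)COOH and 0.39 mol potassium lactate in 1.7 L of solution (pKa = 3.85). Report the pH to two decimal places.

pH = 3.95

Using pH = pKa + log([base]/[acid]) with [base]/[acid] = 0.39/0.31:
pH = 3.85 + (+0.100) = 3.95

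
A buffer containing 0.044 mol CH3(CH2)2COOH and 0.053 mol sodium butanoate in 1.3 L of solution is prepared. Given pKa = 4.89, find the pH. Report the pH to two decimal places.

pH = pKa + log([A⁻]/[HA]) = 4.89 + log(0.053/0.044)
pH = 4.89 + (+0.081) = 4.97

pH = 4.97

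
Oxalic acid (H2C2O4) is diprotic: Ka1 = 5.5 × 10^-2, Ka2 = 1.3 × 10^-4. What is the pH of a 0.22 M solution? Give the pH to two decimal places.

Since Ka1 ≫ Ka2, the first ionization dominates [H+].
Ka1 = x²/(0.22 − x) = 5.5 × 10^-2
Solving the quadratic: x = (−Ka1 + √(Ka1² + 4·Ka1·C₀))/2 = 8.59 × 10^-2 M
pH = −log(8.59 × 10^-2) = 1.07

pH = 1.07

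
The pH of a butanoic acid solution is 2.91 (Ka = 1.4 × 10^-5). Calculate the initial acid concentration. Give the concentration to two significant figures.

C₀ = 1.1 × 10^-1 M

[H+] = 10^(-2.91) = 1.23 × 10^-3 M = x
Ka = x²/(C₀ − x) ⇒ C₀ = x + x²/Ka
C₀ = 1.23 × 10^-3 + (1.23 × 10^-3)²/(1.4 × 10^-5) = 1.09 × 10^-1 M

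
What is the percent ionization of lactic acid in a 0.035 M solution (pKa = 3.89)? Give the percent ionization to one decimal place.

CH3CH(OH)COOH ⇌ CH3CH(OH)COO- + H+; let x = [H+] at equilibrium.
Ka = 10^(−3.89) = 1.29 × 10^-4
Solve x² + 0.000129x − 4.51e-06 = 0 → x = 2.06 × 10^-3 M
% ionization = x/C₀ × 100% = 2.06 × 10^-3/0.035 × 100% = 5.9%

5.9%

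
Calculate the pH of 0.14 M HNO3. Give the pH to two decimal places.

HNO3 is a strong acid and dissociates completely, so [H+] = 0.14 M.
pH = -log(0.14) = 0.85

pH = 0.85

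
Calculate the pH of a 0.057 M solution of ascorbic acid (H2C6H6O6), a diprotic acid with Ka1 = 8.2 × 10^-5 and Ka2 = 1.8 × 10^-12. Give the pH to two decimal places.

pH = 2.67

Ka1 ≫ Ka2, so treat the first dissociation as the only significant source of H+.
Ka1 = x²/(0.057 − x) = 8.2 × 10^-5
x ≈ √(8.2 × 10^-5 × 0.057) = 2.16 × 10^-3 M
pH = −log(2.16 × 10^-3) = 2.67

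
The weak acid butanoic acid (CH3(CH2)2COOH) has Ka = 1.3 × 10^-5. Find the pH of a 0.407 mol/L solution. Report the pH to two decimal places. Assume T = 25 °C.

CH3(CH2)2COOH ⇌ CH3(CH2)2COO- + H+
From the ICE table, Ka = x²/(0.407 − x) = 1.3 × 10^-5.
Neglecting x in the denominator: x = √(1.3 × 10^-5 × 0.407) = 2.30 × 10^-3 M
pH = −log(2.30 × 10^-3) = 2.64

pH = 2.64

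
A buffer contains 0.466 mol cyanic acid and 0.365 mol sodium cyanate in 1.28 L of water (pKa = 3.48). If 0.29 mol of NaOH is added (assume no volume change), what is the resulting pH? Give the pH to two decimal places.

pH = 4.05

OH- converts HOCN to OCN-: HOCN → 0.176 mol, OCN- → 0.655 mol.
Henderson–Hasselbalch with mole ratio 0.655/0.176: pH = 3.48 + (+0.571)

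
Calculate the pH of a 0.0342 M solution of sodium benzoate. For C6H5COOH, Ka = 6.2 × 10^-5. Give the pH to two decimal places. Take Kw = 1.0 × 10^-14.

C6H5COO- is the conjugate base of the weak acid C6H5COOH.
Kb = Kw/Ka = 1.0×10^-14 / 6.2 × 10^-5 = 1.61 × 10^-10
From the ICE table, Kb = [OH-]²/(0.0342 − [OH-]) = 1.61 × 10^-10.
Neglecting [OH-] in the denominator: [OH-] = √(1.61 × 10^-10 × 0.0342) = 2.35 × 10^-6 M
Check: 0.0069% ionized — well under 5%, approximation valid.
pOH = −log(2.35 × 10^-6) = 5.63; pH = 14.00 − 5.63 = 8.37

pH = 8.37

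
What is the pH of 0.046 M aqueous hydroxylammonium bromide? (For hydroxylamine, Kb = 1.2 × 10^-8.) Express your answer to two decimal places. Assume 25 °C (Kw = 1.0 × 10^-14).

NH3OH+ is the conjugate acid of the weak base NH2OH.
Ka = Kw/Kb = 1.0×10^-14 / 1.2 × 10^-8 = 8.33 × 10^-7
Let x = [H+] at equilibrium. Ka = x²/(0.046 − x).
Neglecting x in the denominator: x = √(8.33 × 10^-7 × 0.046) = 1.96 × 10^-4 M
pH = −log[H+] = −log(1.96 × 10^-4) = 3.71

pH = 3.71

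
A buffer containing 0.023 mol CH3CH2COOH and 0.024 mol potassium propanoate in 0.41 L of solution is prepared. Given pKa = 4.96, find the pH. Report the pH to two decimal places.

pH = pKa + log([A⁻]/[HA]) = 4.96 + log(0.024/0.023)
pH = 4.96 + (+0.018) = 4.98

pH = 4.98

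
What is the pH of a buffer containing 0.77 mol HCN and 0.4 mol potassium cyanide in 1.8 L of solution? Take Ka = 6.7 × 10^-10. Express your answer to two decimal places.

pKa = −log(6.7 × 10^-10) = 9.174
Henderson–Hasselbalch: pH = pKa + log([CN-]/[HCN]) = 9.174 + log(0.4/0.77)
pH = 9.174 + (-0.284) = 8.89

pH = 8.89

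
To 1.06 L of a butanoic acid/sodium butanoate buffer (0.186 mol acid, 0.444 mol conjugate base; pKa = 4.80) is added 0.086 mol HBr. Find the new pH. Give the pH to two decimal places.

Added H+ converts CH3(CH2)2COO- to CH3(CH2)2COOH: CH3(CH2)2COOH → 0.272 mol, CH3(CH2)2COO- → 0.358 mol.
pH = pKa + log(n_CH3(CH2)2COO-/n_CH3(CH2)2COOH) = 4.80 + log(0.358/0.272) = 4.80 + (+0.119)

pH = 4.92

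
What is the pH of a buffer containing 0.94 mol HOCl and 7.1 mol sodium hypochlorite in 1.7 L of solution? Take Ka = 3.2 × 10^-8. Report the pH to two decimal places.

pH = 8.37

pKa = −log(3.2 × 10^-8) = 7.495
Henderson–Hasselbalch: pH = pKa + log([OCl-]/[HOCl]) = 7.495 + log(7.1/0.94)
pH = 7.495 + (+0.878) = 8.37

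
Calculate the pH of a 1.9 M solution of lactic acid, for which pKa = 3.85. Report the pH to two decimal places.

pH = 1.79

CH3CH(OH)COOH ⇌ CH3CH(OH)COO- + H+
Ka = 10^(−3.85) = 1.41 × 10^-4
Let x = [H+] at equilibrium. Ka = x²/(1.9 − x).
Since Ka ≪ C₀, x ≈ √(Ka·C₀) = 1.64 × 10^-2 M.
Check: 0.86% ionized — well under 5%, approximation valid.
pH = −log[H+] = −log(1.64 × 10^-2) = 1.79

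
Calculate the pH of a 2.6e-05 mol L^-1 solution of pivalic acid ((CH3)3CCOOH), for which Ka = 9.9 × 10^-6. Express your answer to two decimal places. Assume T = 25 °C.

(CH3)3CCOOH ⇌ (CH3)3CCOO- + H+
From the ICE table, Ka = x²/(2.6e-05 − x) = 9.9 × 10^-6.
The 5% rule fails; solving x² + Ka·x − Ka·C₀ = 0 exactly:
x = [−9.9e-06 + √(9.9e-06² + 1.03e-09)]/2 = 1.18 × 10^-5 M
pH = −log[H+] = −log(1.18 × 10^-5) = 4.93

pH = 4.93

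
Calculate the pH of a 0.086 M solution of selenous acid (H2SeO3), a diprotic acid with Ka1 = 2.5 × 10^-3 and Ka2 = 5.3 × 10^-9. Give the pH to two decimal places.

pH = 1.87

Since Ka1 ≫ Ka2, the first ionization dominates [H+].
Ka1 = x²/(0.086 − x) = 2.5 × 10^-3
Solving the quadratic: x = (−Ka1 + √(Ka1² + 4·Ka1·C₀))/2 = 1.35 × 10^-2 M
pH = −log(1.35 × 10^-2) = 1.87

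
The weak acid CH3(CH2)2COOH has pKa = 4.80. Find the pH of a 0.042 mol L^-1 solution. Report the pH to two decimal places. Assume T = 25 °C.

pH = 3.09

CH3(CH2)2COOH ⇌ CH3(CH2)2COO- + H+
Ka = 10^(−4.80) = 1.58 × 10^-5
From the ICE table, Ka = x²/(0.042 − x) = 1.58 × 10^-5.
Neglecting x in the denominator: x = √(1.58 × 10^-5 × 0.042) = 8.15 × 10^-4 M
pH = −log(8.15 × 10^-4) = 3.09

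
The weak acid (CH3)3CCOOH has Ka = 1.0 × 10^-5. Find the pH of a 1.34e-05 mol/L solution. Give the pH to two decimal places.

(CH3)3CCOOH ⇌ (CH3)3CCOO- + H+
Ka = x²/(1.34e-05 − x) = 1.0 × 10^-5
The 5% rule fails; solving x² + Ka·x − Ka·C₀ = 0 exactly:
x = (−Ka + √(Ka² + 4·Ka·C₀))/2 = 7.61 × 10^-6 M
pH = −log[H+] = −log(7.61 × 10^-6) = 5.12

pH = 5.12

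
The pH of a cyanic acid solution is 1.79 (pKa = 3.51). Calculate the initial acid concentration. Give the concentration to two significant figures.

[H+] = 10^(-1.79) = 1.62 × 10^-2 M = x
Ka = 10^(−3.51) = 3.09 × 10^-4
Ka = x²/(C₀ − x) ⇒ C₀ = x + x²/Ka
C₀ = 1.62 × 10^-2 + (1.62 × 10^-2)²/(3.09 × 10^-4) = 8.66 × 10^-1 M

C₀ = 8.7 × 10^-1 M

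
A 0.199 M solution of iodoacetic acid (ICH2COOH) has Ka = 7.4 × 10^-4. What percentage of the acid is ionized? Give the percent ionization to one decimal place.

ICH2COOH ⇌ ICH2COO- + H+; let x = [H+] at equilibrium.
Solve x² + 0.00074x − 0.000147 = 0 → x = 1.18 × 10^-2 M
% ionization = x/C₀ × 100% = 1.18 × 10^-2/0.199 × 100% = 5.9%

5.9%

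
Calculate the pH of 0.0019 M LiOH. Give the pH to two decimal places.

pH = 11.28

LiOH is a strong base; [OH-] = 0.0019 M.
pOH = -log(0.0019) = 2.72
pH = 14.00 - 2.72 = 11.28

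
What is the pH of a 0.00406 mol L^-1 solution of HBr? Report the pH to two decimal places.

pH = 2.39

HBr is a strong acid and dissociates completely, so [H+] = 0.00406 M.
pH = -log(0.00406) = 2.39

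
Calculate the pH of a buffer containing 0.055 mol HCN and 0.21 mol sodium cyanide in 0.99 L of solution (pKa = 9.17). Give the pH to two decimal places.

pH = 9.75

pH = pKa + log([A⁻]/[HA]) = 9.17 + log(0.21/0.055)
pH = 9.17 + (+0.582) = 9.75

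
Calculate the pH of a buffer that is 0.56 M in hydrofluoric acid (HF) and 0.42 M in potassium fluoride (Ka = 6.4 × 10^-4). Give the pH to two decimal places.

pH = 3.07

pKa = −log(6.4 × 10^-4) = 3.194
Henderson–Hasselbalch: pH = pKa + log([F-]/[HF]) = 3.194 + log(0.42/0.56)
pH = 3.194 + (-0.125) = 3.07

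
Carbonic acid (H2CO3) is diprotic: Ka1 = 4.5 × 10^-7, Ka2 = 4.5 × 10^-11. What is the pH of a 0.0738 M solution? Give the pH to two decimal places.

Since Ka1 ≫ Ka2, the first ionization dominates [H+].
Ka1 = x²/(0.0738 − x) = 4.5 × 10^-7
x ≈ √(4.5 × 10^-7 × 0.0738) = 1.82 × 10^-4 M
pH = −log(1.82 × 10^-4) = 3.74

pH = 3.74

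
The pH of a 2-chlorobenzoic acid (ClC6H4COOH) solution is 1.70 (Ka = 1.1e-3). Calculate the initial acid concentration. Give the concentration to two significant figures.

[H+] = 10^(-1.70) = 2.00 × 10^-2 M = x
Ka = x²/(C₀ − x) ⇒ C₀ = x + x²/Ka
C₀ = 2.00 × 10^-2 + (2.00 × 10^-2)²/(1.1 × 10^-3) = 3.84 × 10^-1 M

C₀ = 3.8 × 10^-1 M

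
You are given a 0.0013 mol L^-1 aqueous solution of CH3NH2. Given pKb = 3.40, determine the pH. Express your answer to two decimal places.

pH = 10.74

CH3NH2 + H2O ⇌ CH3NH3+ + OH-
Kb = 10^(−3.40) = 3.98 × 10^-4
From the ICE table, Kb = x²/(0.0013 − x) = 3.98 × 10^-4.
x is not negligible relative to C₀; solve x² + 0.000398·x − 5.17e-07 = 0.
x = (−Kb + √(Kb² + 4·Kb·C₀))/2 = 5.47 × 10^-4 M
pOH = −log(5.47 × 10^-4) = 3.26; pH = 14.00 − 3.26 = 10.74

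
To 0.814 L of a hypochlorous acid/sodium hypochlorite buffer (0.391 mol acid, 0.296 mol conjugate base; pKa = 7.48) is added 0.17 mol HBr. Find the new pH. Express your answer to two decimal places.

Added H+ converts OCl- to HOCl: HOCl → 0.561 mol, OCl- → 0.126 mol.
Henderson–Hasselbalch with mole ratio 0.126/0.561: pH = 7.48 + (-0.649)

pH = 6.83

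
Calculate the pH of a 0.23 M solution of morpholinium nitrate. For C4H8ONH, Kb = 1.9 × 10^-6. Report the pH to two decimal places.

C4H8ONH2+ is the conjugate acid of the weak base C4H8ONH.
Ka = Kw/Kb = 1.0×10^-14 / 1.9 × 10^-6 = 5.26 × 10^-9
Ka = [H+]²/(0.23 − [H+]) = 5.26 × 10^-9
Since Ka ≪ C₀, [H+] ≈ √(Ka·C₀) = 3.48 × 10^-5 M.
([H+]/C₀ = 0.015% < 5%, so the approximation holds.)
pH = −log[H+] = −log(3.48 × 10^-5) = 4.46

pH = 4.46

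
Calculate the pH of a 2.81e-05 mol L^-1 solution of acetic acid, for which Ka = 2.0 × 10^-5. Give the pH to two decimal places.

CH3COOH ⇌ CH3COO- + H+
Ka = [H+]²/(2.81e-05 − [H+]) = 2.0 × 10^-5
[H+] is not negligible relative to C₀; solve [H+]² + 2e-05·[H+] − 5.62e-10 = 0.
[H+] = (−Ka + √(Ka² + 4·Ka·C₀))/2 = 1.57 × 10^-5 M
pH = −log[H+] = −log(1.57 × 10^-5) = 4.80

pH = 4.80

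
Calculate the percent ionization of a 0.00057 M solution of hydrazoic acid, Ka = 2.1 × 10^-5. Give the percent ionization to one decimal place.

17.4%

HN3 ⇌ N3- + H+; let x = [H+] at equilibrium.
Solve x² + 2.1e-05x − 1.2e-08 = 0 → x = 9.94 × 10^-5 M
% ionization = x/C₀ × 100% = 9.94 × 10^-5/0.00057 × 100% = 17.4%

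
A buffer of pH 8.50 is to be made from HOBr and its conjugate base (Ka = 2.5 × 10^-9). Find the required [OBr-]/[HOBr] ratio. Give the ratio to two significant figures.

ratio = 0.79

pKa = -log(2.5 × 10^-9) = 8.602
pH = pKa + log(r) ⇒ log(r) = 8.50 − 8.602 = -0.102
r = [OBr-]/[HOBr] = 10^(-0.102) = 0.791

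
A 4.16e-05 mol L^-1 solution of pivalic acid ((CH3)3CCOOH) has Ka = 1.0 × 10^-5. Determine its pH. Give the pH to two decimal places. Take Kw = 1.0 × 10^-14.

pH = 4.80

(CH3)3CCOOH ⇌ (CH3)3CCOO- + H+
From the ICE table, Ka = x²/(4.16e-05 − x) = 1.0 × 10^-5.
x is not negligible relative to C₀; solve x² + 1e-05·x − 4.16e-10 = 0.
x = [−1e-05 + √(1e-05² + 1.66e-09)]/2 = 1.60 × 10^-5 M
pH = −log[H+] = −log(1.60 × 10^-5) = 4.80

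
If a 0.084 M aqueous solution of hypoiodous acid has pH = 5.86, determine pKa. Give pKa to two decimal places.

pKa = 10.64

[H+] = 10^(-5.86) = 1.38 × 10^-6 M
At equilibrium [HA] = 0.084 − 1.38 × 10^-6 = 8.40 × 10^-2 M
Ka = [H+][A-]/[HA] = (1.38 × 10^-6)² / 8.40 × 10^-2 = 2.27 × 10^-11
pKa = -log(2.27 × 10^-11) = 10.64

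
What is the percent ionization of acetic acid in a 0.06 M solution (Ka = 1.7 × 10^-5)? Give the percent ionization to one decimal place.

CH3COOH ⇌ CH3COO- + H+; let x = [H+] at equilibrium.
x ≈ √(Ka·C₀) = √(1.7 × 10^-5 × 0.06) = 1.01 × 10^-3 M
% ionization = x/C₀ × 100% = 1.01 × 10^-3/0.06 × 100% = 1.7%

1.7%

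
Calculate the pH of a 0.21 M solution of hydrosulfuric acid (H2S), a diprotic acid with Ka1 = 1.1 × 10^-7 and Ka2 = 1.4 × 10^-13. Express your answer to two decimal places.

Ka1 ≫ Ka2, so treat the first dissociation as the only significant source of H+.
Ka1 = x²/(0.21 − x) = 1.1 × 10^-7
x ≈ √(1.1 × 10^-7 × 0.21) = 1.52 × 10^-4 M
pH = −log(1.52 × 10^-4) = 3.82

pH = 3.82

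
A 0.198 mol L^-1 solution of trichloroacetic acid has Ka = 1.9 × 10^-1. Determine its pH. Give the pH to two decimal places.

pH = 0.92

Cl3CCOOH ⇌ Cl3CCOO- + H+
Ka = x²/(0.198 − x) = 1.9 × 10^-1
Here C₀/Ka ≈ 1.04, so the small-x approximation fails. Use the quadratic:
x = [−0.19 + √(0.19² + 0.15)]/2 = 1.21 × 10^-1 M
pH = −log(1.21 × 10^-1) = 0.92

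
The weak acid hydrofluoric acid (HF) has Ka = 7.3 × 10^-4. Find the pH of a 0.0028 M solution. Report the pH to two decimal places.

pH = 2.95

HF ⇌ F- + H+
From the ICE table, Ka = x²/(0.0028 − x) = 7.3 × 10^-4.
Here C₀/Ka ≈ 3.84, so the small-x approximation fails. Use the quadratic:
x = (−Ka + √(Ka² + 4·Ka·C₀))/2 = 1.11 × 10^-3 M
pH = −log(1.11 × 10^-3) = 2.95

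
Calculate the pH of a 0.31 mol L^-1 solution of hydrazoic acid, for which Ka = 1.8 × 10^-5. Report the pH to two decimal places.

pH = 2.63

HN3 ⇌ N3- + H+
Ka = x²/(0.31 − x) = 1.8 × 10^-5
Since Ka ≪ C₀, x ≈ √(Ka·C₀) = 2.36 × 10^-3 M.
pH = −log[H+] = −log(2.36 × 10^-3) = 2.63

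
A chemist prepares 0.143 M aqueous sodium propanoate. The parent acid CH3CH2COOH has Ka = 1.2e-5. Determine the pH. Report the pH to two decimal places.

pH = 9.04

CH3CH2COO- is the conjugate base of the weak acid CH3CH2COOH.
Kb = Kw/Ka = 1.0×10^-14 / 1.2 × 10^-5 = 8.33 × 10^-10
From the ICE table, Kb = [OH-]²/(0.143 − [OH-]) = 8.33 × 10^-10.
Since Kb ≪ C₀, [OH-] ≈ √(Kb·C₀) = 1.09 × 10^-5 M.
pOH = 4.96, so pH = 14.00 − pOH = 9.04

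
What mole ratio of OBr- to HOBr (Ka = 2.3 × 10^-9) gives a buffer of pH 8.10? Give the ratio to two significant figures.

ratio = 0.29

pKa = -log(2.3 × 10^-9) = 8.638
pH = pKa + log(r) ⇒ log(r) = 8.10 − 8.638 = -0.538
r = [OBr-]/[HOBr] = 10^(-0.538) = 0.29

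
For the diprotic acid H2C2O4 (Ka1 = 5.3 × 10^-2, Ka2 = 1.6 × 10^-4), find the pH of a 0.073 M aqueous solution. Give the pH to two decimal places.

Ka1 ≫ Ka2, so treat the first dissociation as the only significant source of H+.
Ka1 = x²/(0.073 − x) = 5.3 × 10^-2
Solving the quadratic: x = (−Ka1 + √(Ka1² + 4·Ka1·C₀))/2 = 4.11 × 10^-2 M
pH = −log(4.11 × 10^-2) = 1.39

pH = 1.39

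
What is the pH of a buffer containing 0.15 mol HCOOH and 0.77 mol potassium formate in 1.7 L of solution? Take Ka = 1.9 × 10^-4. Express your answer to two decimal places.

pKa = −log(1.9 × 10^-4) = 3.721
Using pH = pKa + log([base]/[acid]) with [base]/[acid] = 0.77/0.15:
pH = 3.721 + (+0.710) = 4.43

pH = 4.43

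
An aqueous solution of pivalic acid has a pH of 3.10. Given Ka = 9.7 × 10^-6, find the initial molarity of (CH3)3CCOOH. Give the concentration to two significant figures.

C₀ = 6.6 × 10^-2 M

[H+] = 10^(-3.10) = 7.94 × 10^-4 M = x
Ka = x²/(C₀ − x) ⇒ C₀ = x + x²/Ka
C₀ = 7.94 × 10^-4 + (7.94 × 10^-4)²/(9.7 × 10^-6) = 6.58 × 10^-2 M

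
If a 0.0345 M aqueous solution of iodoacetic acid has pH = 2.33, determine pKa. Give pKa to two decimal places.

pKa = 3.13

[H+] = 10^(-2.33) = 4.68 × 10^-3 M
At equilibrium [HA] = 0.0345 − 4.68 × 10^-3 = 2.98 × 10^-2 M
Ka = [H+][A-]/[HA] = (4.68 × 10^-3)² / 2.98 × 10^-2 = 7.35 × 10^-4
pKa = -log(7.35 × 10^-4) = 3.13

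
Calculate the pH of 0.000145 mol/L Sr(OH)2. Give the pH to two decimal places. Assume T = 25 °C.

Sr(OH)2 is a strong base (each formula unit releases 2 OH-); [OH-] = 0.00029 M.
pOH = -log(0.00029) = 3.54
pH = 14.00 - 3.54 = 10.46

pH = 10.46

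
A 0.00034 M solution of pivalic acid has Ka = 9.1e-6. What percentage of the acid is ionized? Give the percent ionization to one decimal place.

(CH3)3CCOOH ⇌ (CH3)3CCOO- + H+; let x = [H+] at equilibrium.
Ka = x²/(C₀ − x); solving the quadratic gives x = 5.13 × 10^-5 M.
% ionization = x/C₀ × 100% = 5.13 × 10^-5/0.00034 × 100% = 15.1%

15.1%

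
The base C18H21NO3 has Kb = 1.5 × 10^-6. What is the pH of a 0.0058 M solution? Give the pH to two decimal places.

C18H21NO3 + H2O ⇌ C18H22NO3+ + OH-
Kb = x²/(0.0058 − x) = 1.5 × 10^-6
Since Kb ≪ C₀, x ≈ √(Kb·C₀) = 9.33 × 10^-5 M.
pOH = 4.03, so pH = 14.00 − pOH = 9.97

pH = 9.97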